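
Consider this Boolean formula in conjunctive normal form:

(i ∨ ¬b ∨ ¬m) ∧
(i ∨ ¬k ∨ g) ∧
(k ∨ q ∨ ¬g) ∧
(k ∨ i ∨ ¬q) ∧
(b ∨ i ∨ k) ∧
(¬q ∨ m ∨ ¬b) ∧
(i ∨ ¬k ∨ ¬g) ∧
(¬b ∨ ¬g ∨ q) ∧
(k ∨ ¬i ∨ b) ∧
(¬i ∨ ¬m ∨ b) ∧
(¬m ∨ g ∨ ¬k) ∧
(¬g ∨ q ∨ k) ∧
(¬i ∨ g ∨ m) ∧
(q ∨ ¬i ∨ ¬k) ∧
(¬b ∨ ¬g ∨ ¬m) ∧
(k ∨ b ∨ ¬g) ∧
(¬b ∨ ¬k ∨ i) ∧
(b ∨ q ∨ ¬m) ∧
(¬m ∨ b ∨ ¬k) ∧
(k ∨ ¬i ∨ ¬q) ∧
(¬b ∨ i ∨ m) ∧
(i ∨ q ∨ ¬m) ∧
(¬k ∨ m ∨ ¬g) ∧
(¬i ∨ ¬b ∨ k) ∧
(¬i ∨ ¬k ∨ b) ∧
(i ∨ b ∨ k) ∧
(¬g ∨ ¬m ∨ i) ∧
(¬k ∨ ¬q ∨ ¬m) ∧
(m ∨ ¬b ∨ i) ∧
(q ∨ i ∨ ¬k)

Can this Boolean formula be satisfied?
No

No, the formula is not satisfiable.

No assignment of truth values to the variables can make all 30 clauses true simultaneously.

The formula is UNSAT (unsatisfiable).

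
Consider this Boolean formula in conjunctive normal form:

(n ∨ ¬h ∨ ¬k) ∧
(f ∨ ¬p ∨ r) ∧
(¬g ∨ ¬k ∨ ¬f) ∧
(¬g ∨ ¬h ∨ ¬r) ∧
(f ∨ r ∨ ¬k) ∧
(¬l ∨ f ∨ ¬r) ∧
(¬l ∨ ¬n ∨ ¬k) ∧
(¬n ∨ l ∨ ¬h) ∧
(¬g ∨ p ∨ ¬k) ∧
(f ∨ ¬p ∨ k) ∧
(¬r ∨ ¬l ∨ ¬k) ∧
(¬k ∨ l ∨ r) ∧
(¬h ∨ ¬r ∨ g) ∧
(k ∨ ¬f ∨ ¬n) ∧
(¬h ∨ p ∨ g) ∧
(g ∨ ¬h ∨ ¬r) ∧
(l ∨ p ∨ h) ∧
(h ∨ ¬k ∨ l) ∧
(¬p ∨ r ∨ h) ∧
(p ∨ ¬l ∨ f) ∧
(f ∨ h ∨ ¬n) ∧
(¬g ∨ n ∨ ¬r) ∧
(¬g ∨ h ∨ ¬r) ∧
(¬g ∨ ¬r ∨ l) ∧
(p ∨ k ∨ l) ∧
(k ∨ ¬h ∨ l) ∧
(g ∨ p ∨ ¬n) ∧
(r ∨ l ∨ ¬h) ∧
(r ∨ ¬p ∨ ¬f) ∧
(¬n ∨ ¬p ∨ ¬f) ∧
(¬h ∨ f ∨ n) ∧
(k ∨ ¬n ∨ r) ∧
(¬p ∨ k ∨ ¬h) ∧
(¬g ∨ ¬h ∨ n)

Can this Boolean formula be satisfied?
Yes

Yes, the formula is satisfiable.

One satisfying assignment is: g=False, n=False, r=False, p=False, h=False, f=True, k=False, l=True

Verification: With this assignment, all 34 clauses evaluate to true.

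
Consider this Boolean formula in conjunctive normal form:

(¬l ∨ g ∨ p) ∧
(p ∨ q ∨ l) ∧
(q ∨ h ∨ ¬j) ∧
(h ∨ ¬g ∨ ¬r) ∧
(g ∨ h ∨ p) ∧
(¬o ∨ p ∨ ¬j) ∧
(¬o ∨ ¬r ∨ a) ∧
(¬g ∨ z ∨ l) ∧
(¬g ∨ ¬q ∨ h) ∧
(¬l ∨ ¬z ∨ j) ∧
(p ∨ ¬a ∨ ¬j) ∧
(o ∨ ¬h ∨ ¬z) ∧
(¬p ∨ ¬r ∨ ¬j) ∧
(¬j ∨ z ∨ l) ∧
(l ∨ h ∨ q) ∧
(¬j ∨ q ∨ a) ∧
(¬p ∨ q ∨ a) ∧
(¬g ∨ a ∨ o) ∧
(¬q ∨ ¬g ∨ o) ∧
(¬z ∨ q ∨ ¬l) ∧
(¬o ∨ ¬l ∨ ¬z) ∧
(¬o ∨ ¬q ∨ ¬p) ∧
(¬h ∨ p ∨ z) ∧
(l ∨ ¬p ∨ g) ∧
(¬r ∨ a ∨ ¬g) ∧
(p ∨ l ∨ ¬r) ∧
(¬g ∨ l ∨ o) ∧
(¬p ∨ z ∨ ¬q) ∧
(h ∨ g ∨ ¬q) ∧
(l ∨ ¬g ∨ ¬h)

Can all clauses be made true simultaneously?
Yes

Yes, the formula is satisfiable.

One satisfying assignment is: l=True, g=True, h=False, o=False, z=False, p=False, j=False, r=False, a=True, q=False

Verification: With this assignment, all 30 clauses evaluate to true.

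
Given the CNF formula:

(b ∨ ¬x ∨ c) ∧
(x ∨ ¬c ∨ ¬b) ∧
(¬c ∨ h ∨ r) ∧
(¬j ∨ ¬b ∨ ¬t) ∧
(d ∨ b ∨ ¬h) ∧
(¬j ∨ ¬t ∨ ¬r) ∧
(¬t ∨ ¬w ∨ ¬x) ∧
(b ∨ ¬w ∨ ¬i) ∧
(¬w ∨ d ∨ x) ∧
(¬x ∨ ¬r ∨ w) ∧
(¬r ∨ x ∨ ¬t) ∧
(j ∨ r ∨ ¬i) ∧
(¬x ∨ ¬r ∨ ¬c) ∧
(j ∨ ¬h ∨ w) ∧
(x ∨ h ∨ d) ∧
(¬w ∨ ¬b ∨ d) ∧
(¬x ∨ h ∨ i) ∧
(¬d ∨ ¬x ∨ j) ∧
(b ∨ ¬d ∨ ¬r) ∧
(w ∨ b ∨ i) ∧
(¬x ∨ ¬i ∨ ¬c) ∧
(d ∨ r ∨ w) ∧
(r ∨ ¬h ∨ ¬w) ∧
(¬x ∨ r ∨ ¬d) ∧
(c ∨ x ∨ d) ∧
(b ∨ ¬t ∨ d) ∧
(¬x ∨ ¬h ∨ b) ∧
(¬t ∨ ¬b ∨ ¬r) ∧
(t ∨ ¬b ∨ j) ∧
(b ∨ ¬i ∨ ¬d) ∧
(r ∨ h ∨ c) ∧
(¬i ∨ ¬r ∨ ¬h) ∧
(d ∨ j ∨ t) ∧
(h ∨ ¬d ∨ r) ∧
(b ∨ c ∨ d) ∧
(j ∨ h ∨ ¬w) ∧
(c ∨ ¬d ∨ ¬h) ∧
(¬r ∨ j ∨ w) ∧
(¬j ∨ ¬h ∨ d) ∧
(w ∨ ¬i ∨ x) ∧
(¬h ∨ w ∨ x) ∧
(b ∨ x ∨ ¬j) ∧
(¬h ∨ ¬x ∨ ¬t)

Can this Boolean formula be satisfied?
Yes

Yes, the formula is satisfiable.

One satisfying assignment is: r=True, w=True, i=True, b=True, d=True, c=False, t=False, x=False, h=False, j=True

Verification: With this assignment, all 43 clauses evaluate to true.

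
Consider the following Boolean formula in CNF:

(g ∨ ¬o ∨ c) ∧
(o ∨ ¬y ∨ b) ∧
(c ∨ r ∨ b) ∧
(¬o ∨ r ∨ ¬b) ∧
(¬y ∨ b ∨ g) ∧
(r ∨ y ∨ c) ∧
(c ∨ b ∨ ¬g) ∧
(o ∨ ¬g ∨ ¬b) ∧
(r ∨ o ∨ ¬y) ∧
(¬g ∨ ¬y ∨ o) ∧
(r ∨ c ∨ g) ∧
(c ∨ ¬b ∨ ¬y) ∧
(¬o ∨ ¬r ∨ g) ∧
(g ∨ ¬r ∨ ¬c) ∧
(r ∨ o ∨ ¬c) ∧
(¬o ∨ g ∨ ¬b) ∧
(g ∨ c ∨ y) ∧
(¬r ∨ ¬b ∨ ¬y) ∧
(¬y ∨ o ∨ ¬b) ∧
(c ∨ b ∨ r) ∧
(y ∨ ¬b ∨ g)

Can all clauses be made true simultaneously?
Yes

Yes, the formula is satisfiable.

One satisfying assignment is: o=True, g=False, c=True, y=False, b=False, r=False

Verification: With this assignment, all 21 clauses evaluate to true.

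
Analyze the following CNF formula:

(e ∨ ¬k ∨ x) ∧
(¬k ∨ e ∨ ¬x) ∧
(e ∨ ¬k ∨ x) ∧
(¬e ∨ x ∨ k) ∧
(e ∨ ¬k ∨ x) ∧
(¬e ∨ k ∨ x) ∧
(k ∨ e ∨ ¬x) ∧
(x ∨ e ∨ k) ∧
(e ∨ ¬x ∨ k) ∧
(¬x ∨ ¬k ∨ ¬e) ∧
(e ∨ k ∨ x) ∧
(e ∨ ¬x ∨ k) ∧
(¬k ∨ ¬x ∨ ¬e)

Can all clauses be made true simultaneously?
Yes

Yes, the formula is satisfiable.

One satisfying assignment is: x=False, k=True, e=True

Verification: With this assignment, all 13 clauses evaluate to true.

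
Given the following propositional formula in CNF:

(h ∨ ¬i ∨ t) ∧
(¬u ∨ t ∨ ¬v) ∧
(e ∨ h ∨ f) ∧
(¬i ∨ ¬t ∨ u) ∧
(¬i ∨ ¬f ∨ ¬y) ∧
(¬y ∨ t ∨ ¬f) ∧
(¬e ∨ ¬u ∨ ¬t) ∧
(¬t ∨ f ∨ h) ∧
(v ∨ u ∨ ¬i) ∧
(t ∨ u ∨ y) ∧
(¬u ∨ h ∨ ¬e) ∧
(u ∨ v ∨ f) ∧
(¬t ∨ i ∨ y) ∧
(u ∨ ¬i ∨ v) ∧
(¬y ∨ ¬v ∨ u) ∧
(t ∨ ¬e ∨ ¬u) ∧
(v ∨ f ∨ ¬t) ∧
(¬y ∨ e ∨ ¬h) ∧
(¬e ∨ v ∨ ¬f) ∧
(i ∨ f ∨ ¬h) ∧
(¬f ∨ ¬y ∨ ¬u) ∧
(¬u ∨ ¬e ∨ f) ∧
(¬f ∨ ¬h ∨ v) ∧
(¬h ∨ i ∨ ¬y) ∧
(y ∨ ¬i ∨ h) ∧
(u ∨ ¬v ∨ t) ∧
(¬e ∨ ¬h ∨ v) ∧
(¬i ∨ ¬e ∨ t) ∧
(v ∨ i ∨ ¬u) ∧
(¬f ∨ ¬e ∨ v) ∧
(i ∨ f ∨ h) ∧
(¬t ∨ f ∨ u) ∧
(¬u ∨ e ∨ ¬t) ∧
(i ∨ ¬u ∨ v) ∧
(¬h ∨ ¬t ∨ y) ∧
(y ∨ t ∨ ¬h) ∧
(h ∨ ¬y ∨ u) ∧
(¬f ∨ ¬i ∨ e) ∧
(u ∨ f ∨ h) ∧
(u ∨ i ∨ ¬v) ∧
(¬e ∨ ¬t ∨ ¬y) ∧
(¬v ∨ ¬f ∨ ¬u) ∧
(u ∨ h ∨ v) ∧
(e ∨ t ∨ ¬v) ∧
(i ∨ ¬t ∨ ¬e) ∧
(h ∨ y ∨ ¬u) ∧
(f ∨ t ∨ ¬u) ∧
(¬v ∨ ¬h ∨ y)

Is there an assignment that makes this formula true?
No

No, the formula is not satisfiable.

No assignment of truth values to the variables can make all 48 clauses true simultaneously.

The formula is UNSAT (unsatisfiable).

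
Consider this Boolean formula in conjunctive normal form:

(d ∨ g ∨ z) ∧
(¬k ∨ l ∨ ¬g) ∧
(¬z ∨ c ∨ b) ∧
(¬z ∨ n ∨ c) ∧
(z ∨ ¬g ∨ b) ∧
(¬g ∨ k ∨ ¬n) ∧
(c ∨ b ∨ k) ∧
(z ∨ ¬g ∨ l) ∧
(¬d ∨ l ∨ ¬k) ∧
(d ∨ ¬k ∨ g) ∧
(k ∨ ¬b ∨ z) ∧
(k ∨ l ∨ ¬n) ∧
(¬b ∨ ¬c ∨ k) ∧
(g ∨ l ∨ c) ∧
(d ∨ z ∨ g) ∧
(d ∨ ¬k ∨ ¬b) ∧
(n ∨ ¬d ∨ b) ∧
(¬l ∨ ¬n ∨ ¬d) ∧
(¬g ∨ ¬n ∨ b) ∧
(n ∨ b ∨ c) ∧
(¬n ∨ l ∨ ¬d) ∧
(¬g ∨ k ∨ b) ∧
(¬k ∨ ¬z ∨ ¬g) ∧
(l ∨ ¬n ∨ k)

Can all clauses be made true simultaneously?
Yes

Yes, the formula is satisfiable.

One satisfying assignment is: z=True, g=False, l=False, n=False, d=False, k=False, c=True, b=False

Verification: With this assignment, all 24 clauses evaluate to true.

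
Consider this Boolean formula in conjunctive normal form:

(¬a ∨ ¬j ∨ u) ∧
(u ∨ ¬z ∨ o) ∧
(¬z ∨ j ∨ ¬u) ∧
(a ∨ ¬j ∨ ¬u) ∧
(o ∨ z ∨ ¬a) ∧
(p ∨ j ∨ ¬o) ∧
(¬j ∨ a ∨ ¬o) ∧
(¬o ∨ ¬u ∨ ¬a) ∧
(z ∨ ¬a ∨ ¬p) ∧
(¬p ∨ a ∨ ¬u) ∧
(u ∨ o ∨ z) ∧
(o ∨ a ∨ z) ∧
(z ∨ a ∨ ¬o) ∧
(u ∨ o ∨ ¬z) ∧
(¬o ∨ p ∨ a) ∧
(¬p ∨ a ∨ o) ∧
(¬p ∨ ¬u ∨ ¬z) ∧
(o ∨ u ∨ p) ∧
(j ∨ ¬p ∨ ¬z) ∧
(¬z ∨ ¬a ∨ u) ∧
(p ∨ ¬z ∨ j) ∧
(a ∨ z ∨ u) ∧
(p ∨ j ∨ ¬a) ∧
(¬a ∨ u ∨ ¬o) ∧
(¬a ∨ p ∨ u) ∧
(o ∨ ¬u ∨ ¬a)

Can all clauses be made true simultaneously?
No

No, the formula is not satisfiable.

No assignment of truth values to the variables can make all 26 clauses true simultaneously.

The formula is UNSAT (unsatisfiable).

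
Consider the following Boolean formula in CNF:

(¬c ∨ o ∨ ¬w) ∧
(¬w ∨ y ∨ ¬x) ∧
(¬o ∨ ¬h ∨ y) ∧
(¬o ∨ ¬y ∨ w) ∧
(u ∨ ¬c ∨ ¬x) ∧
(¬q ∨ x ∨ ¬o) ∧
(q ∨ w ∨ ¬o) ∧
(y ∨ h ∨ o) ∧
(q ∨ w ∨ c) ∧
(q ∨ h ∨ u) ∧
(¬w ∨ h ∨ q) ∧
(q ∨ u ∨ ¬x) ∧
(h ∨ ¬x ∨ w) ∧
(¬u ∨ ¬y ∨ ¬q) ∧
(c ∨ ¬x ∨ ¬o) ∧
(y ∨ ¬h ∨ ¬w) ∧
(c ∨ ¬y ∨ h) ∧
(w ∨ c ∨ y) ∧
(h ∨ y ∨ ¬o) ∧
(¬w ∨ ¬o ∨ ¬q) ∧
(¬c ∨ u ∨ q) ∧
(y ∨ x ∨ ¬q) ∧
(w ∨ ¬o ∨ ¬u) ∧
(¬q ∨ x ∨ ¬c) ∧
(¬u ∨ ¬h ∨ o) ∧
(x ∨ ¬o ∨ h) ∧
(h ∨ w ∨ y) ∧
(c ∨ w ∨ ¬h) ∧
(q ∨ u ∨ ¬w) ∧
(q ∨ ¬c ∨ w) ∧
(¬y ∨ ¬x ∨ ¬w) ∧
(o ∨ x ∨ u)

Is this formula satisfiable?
Yes

Yes, the formula is satisfiable.

One satisfying assignment is: w=True, o=True, y=True, q=False, h=True, x=False, u=True, c=True

Verification: With this assignment, all 32 clauses evaluate to true.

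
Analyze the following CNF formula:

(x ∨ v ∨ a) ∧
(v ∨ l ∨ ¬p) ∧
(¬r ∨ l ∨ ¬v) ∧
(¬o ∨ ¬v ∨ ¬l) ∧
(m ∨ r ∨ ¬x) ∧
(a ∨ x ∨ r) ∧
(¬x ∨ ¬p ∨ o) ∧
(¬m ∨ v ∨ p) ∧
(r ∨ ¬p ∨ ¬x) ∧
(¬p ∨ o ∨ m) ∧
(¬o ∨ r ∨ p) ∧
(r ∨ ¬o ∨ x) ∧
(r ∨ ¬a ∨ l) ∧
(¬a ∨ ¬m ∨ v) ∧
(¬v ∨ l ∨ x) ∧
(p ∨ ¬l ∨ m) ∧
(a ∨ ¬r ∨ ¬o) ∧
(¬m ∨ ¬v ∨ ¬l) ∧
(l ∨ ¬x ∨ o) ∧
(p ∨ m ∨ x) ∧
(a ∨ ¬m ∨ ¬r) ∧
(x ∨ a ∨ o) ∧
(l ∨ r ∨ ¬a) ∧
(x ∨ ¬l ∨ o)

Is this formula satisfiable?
Yes

Yes, the formula is satisfiable.

One satisfying assignment is: m=False, r=True, x=True, a=True, o=True, l=False, v=False, p=False

Verification: With this assignment, all 24 clauses evaluate to true.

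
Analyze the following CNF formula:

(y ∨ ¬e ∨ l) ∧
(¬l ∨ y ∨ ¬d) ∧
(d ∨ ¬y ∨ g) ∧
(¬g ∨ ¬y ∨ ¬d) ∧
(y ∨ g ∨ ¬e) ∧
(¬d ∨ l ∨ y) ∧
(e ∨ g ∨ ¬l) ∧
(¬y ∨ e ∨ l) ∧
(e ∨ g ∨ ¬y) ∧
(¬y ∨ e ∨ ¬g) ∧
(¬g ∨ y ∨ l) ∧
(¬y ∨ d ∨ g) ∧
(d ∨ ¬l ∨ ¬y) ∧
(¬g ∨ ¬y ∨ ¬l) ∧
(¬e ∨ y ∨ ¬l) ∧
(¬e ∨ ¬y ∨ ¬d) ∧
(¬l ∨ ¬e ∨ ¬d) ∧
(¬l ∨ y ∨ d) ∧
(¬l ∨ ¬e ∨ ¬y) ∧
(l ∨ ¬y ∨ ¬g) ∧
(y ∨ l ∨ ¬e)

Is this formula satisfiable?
Yes

Yes, the formula is satisfiable.

One satisfying assignment is: e=False, g=False, d=False, y=False, l=False

Verification: With this assignment, all 21 clauses evaluate to true.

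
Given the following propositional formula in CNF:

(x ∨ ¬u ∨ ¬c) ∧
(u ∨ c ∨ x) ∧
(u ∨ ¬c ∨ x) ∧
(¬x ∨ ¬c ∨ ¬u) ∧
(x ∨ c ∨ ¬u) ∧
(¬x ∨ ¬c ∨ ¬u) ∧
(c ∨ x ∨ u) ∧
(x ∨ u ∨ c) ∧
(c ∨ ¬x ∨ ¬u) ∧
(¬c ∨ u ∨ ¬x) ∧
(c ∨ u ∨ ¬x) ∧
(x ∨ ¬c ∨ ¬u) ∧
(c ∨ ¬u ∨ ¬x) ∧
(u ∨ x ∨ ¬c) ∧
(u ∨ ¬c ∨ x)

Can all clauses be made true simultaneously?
No

No, the formula is not satisfiable.

No assignment of truth values to the variables can make all 15 clauses true simultaneously.

The formula is UNSAT (unsatisfiable).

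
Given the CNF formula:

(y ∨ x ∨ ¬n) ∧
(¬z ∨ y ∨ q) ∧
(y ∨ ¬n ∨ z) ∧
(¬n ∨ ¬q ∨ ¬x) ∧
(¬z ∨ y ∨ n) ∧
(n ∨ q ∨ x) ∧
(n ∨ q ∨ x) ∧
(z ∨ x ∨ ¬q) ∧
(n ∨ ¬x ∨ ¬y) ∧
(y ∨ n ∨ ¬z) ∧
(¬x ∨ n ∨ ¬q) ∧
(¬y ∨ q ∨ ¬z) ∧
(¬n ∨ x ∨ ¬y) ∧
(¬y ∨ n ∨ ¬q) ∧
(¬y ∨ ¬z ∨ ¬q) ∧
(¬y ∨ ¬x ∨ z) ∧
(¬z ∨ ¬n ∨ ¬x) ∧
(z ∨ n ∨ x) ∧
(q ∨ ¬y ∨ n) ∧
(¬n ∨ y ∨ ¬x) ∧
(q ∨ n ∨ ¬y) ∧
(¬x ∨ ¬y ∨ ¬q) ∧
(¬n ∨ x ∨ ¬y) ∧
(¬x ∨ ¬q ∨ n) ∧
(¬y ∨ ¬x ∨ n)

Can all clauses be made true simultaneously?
Yes

Yes, the formula is satisfiable.

One satisfying assignment is: q=False, z=False, n=False, y=False, x=True

Verification: With this assignment, all 25 clauses evaluate to true.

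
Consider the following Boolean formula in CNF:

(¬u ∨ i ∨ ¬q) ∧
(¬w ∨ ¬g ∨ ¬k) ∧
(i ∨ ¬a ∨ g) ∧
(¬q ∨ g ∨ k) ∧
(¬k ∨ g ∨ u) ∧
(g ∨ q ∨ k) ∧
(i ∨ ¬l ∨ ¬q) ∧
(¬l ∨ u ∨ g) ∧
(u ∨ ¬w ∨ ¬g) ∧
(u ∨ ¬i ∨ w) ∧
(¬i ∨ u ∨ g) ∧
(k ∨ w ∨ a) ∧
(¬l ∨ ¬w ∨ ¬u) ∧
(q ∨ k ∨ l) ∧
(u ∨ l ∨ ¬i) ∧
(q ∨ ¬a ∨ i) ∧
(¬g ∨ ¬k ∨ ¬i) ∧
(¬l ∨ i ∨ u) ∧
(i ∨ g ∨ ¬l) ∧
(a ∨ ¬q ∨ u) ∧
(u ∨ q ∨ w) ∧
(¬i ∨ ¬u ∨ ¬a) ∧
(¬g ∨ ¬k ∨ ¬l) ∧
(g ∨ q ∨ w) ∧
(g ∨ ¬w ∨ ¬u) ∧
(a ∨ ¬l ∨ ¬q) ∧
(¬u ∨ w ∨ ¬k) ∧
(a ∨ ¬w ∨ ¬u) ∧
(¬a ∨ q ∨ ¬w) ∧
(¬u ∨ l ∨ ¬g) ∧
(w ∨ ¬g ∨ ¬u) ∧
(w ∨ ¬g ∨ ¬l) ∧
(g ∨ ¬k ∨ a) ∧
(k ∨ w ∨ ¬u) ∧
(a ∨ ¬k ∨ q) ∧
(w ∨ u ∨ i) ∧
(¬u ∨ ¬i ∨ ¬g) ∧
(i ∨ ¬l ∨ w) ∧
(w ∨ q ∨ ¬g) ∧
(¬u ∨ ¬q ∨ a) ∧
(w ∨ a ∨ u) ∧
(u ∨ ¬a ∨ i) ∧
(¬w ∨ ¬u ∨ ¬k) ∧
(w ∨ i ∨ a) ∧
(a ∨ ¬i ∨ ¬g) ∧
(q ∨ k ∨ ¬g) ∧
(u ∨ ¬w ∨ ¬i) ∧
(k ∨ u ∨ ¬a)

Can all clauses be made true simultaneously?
No

No, the formula is not satisfiable.

No assignment of truth values to the variables can make all 48 clauses true simultaneously.

The formula is UNSAT (unsatisfiable).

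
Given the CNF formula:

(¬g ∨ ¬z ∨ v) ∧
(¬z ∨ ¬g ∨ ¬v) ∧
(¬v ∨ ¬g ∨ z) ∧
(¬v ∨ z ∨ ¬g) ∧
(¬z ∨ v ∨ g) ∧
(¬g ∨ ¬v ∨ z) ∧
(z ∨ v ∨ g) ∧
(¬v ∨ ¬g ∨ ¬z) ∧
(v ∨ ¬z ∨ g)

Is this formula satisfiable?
Yes

Yes, the formula is satisfiable.

One satisfying assignment is: g=False, v=True, z=False

Verification: With this assignment, all 9 clauses evaluate to true.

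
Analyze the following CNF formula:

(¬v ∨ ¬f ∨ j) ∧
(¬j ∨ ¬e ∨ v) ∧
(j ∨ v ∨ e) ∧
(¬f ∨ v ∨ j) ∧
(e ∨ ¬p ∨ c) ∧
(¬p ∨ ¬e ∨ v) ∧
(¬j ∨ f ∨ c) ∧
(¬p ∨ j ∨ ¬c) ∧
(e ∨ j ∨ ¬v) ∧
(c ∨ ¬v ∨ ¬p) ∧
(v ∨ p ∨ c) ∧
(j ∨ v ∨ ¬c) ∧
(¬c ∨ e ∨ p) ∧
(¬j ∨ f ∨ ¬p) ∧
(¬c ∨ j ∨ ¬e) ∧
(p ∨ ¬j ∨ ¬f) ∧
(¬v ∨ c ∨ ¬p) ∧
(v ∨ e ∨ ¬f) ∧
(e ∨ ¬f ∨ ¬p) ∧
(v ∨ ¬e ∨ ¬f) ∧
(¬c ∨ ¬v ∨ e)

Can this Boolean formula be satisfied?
Yes

Yes, the formula is satisfiable.

One satisfying assignment is: p=False, e=True, f=False, c=False, v=True, j=False

Verification: With this assignment, all 21 clauses evaluate to true.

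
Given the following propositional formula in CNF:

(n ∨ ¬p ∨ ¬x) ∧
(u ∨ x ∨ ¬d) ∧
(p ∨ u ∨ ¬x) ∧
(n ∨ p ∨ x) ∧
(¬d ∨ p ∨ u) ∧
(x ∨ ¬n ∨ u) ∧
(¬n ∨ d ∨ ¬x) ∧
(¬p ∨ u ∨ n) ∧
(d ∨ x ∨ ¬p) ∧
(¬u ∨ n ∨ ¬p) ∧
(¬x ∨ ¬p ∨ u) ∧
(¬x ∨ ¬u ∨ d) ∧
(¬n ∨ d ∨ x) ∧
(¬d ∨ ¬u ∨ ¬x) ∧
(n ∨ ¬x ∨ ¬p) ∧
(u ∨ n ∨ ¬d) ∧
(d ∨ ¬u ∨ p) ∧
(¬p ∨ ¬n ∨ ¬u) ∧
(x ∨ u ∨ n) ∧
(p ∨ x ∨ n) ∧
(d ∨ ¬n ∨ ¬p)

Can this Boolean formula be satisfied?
Yes

Yes, the formula is satisfiable.

One satisfying assignment is: x=False, u=True, n=True, p=False, d=True

Verification: With this assignment, all 21 clauses evaluate to true.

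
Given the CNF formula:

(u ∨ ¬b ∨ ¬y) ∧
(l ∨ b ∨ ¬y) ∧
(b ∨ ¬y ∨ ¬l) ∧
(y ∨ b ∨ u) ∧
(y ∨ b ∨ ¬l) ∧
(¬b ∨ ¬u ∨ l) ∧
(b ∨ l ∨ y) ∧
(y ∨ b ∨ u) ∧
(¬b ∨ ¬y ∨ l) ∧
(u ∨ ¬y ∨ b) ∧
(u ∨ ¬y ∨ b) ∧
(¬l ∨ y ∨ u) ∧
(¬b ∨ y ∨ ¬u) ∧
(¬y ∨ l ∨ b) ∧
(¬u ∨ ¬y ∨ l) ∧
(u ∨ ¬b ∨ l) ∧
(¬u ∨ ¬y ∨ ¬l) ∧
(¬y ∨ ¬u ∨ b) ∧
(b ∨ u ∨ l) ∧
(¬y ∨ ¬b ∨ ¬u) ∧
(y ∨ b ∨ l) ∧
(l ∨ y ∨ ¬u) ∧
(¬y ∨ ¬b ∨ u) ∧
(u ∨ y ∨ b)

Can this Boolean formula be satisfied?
No

No, the formula is not satisfiable.

No assignment of truth values to the variables can make all 24 clauses true simultaneously.

The formula is UNSAT (unsatisfiable).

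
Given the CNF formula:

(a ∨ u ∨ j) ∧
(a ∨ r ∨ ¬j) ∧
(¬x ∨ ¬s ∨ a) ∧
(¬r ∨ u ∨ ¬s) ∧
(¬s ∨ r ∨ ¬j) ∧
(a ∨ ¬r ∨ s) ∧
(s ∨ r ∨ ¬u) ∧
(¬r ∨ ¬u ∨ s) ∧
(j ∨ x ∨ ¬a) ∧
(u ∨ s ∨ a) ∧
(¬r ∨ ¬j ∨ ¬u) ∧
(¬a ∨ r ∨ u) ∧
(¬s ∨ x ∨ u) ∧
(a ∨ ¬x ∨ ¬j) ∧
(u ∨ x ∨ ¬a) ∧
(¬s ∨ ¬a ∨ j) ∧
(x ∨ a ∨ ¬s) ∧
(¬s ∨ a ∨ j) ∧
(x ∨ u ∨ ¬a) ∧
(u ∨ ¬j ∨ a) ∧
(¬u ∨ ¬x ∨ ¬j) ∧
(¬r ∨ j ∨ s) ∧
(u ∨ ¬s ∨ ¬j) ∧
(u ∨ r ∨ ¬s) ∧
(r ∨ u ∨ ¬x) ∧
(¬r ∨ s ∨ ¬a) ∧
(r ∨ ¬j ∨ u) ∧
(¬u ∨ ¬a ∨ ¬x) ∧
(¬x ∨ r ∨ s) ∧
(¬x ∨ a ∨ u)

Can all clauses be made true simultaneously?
No

No, the formula is not satisfiable.

No assignment of truth values to the variables can make all 30 clauses true simultaneously.

The formula is UNSAT (unsatisfiable).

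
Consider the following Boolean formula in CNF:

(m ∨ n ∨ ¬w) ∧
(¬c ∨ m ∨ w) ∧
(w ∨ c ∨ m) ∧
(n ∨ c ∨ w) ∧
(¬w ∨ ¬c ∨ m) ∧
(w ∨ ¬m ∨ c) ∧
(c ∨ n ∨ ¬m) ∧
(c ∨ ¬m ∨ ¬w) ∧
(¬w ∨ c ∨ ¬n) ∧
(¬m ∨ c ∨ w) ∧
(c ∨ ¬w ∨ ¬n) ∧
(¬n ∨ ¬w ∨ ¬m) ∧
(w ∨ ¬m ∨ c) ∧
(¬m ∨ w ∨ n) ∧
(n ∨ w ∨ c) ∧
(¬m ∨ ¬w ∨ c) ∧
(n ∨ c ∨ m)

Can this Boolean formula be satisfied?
Yes

Yes, the formula is satisfiable.

One satisfying assignment is: w=True, m=True, c=True, n=False

Verification: With this assignment, all 17 clauses evaluate to true.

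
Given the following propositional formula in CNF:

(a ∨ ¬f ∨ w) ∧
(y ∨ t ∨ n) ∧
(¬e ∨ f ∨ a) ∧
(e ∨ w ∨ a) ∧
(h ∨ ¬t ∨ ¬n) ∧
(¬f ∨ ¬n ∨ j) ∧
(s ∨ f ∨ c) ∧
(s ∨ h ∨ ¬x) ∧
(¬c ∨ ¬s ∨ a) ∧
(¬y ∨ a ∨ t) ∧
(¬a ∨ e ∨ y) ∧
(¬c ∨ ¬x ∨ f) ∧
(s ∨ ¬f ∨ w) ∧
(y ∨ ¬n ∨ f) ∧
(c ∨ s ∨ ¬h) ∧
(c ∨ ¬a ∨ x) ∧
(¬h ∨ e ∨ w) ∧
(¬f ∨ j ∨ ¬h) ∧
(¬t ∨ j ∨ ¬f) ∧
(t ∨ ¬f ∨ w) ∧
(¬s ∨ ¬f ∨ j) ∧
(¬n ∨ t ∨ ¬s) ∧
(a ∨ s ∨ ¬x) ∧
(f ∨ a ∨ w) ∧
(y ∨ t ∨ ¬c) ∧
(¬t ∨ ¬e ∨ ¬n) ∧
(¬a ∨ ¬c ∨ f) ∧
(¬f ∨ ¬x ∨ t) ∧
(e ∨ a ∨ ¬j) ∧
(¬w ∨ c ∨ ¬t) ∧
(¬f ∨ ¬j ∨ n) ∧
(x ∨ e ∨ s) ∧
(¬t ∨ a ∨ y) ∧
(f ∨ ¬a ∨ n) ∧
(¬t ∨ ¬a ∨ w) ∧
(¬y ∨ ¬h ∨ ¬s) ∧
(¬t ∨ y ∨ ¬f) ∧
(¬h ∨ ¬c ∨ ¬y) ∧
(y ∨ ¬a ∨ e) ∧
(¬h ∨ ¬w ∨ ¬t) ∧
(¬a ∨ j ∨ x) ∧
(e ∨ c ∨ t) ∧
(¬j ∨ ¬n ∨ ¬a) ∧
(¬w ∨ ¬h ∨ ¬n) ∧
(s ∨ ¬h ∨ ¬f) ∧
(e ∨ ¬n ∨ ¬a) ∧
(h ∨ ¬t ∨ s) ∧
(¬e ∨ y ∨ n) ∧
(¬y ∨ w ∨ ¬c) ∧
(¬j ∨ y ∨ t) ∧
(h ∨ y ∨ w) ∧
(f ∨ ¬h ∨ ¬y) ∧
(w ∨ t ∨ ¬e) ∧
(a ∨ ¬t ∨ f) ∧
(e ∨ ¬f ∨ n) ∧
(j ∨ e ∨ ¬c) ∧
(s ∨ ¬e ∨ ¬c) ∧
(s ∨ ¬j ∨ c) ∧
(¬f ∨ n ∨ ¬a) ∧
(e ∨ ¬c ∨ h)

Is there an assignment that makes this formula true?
No

No, the formula is not satisfiable.

No assignment of truth values to the variables can make all 60 clauses true simultaneously.

The formula is UNSAT (unsatisfiable).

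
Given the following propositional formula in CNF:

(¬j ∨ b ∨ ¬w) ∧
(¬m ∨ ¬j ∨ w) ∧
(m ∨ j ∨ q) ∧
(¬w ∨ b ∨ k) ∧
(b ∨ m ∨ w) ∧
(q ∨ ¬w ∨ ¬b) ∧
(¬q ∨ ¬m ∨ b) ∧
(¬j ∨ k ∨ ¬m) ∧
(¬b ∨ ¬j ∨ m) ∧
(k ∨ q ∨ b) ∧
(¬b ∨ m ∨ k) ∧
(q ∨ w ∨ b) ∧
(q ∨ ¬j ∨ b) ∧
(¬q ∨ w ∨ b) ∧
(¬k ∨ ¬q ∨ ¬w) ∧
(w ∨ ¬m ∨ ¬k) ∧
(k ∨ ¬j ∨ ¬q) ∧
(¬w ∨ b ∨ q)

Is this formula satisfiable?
Yes

Yes, the formula is satisfiable.

One satisfying assignment is: b=True, m=True, w=False, q=False, k=False, j=False

Verification: With this assignment, all 18 clauses evaluate to true.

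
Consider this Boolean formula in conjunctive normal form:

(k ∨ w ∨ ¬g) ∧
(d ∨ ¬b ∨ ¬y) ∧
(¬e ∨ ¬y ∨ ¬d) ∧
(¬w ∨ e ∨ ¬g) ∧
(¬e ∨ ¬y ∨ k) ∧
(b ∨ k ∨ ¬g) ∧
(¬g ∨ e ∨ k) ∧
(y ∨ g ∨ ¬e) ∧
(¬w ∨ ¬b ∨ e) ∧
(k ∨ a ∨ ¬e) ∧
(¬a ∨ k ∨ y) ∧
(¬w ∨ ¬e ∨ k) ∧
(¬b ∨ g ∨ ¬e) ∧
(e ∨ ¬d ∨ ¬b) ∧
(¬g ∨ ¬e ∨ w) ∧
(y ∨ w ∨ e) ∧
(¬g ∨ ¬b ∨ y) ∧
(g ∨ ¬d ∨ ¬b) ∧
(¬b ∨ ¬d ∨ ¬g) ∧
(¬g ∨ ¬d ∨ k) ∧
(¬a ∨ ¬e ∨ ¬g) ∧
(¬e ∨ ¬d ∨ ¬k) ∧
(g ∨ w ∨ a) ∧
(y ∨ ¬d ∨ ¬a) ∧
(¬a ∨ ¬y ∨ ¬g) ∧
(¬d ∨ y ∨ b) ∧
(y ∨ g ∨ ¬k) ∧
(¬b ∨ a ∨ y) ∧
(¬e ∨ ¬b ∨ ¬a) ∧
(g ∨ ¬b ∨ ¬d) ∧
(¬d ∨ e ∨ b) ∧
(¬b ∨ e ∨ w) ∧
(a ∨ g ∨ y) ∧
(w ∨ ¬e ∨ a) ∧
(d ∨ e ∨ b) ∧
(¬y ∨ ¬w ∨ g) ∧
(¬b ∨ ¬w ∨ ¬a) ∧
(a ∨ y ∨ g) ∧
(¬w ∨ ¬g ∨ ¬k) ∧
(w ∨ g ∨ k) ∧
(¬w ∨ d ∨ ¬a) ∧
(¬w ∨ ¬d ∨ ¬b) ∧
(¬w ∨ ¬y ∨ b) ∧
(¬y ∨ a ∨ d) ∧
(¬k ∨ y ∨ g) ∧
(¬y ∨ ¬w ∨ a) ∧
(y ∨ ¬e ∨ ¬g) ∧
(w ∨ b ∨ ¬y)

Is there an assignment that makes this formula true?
No

No, the formula is not satisfiable.

No assignment of truth values to the variables can make all 48 clauses true simultaneously.

The formula is UNSAT (unsatisfiable).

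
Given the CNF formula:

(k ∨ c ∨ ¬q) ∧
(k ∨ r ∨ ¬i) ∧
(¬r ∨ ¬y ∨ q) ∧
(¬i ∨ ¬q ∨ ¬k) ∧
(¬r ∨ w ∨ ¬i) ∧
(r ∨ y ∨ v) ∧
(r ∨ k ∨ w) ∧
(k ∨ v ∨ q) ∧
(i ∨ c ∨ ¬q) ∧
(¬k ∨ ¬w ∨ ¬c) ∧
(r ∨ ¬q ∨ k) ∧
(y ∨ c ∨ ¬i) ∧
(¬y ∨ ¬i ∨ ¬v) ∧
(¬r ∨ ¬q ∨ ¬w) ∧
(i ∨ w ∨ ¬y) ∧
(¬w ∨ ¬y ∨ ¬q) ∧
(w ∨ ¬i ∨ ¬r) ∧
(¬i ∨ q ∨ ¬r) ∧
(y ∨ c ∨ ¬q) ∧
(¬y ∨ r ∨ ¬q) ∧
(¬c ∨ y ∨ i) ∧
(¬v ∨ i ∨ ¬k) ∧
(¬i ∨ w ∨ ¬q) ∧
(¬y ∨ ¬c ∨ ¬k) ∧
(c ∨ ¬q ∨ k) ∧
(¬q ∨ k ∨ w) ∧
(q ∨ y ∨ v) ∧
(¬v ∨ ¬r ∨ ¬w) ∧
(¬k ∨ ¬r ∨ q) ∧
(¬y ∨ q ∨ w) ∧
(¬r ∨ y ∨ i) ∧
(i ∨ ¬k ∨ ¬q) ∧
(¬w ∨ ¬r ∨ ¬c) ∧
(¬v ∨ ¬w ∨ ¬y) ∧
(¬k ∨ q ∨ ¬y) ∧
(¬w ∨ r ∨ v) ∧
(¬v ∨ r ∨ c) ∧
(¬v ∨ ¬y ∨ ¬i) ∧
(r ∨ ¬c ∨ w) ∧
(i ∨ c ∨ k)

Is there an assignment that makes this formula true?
No

No, the formula is not satisfiable.

No assignment of truth values to the variables can make all 40 clauses true simultaneously.

The formula is UNSAT (unsatisfiable).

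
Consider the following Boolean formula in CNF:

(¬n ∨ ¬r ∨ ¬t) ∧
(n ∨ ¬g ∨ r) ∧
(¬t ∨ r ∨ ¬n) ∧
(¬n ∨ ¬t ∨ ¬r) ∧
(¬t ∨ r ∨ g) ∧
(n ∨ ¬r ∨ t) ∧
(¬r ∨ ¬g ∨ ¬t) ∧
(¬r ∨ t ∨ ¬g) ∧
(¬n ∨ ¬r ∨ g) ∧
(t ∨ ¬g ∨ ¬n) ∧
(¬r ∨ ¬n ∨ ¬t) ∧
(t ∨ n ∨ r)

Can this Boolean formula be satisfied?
Yes

Yes, the formula is satisfiable.

One satisfying assignment is: r=False, g=False, t=False, n=True

Verification: With this assignment, all 12 clauses evaluate to true.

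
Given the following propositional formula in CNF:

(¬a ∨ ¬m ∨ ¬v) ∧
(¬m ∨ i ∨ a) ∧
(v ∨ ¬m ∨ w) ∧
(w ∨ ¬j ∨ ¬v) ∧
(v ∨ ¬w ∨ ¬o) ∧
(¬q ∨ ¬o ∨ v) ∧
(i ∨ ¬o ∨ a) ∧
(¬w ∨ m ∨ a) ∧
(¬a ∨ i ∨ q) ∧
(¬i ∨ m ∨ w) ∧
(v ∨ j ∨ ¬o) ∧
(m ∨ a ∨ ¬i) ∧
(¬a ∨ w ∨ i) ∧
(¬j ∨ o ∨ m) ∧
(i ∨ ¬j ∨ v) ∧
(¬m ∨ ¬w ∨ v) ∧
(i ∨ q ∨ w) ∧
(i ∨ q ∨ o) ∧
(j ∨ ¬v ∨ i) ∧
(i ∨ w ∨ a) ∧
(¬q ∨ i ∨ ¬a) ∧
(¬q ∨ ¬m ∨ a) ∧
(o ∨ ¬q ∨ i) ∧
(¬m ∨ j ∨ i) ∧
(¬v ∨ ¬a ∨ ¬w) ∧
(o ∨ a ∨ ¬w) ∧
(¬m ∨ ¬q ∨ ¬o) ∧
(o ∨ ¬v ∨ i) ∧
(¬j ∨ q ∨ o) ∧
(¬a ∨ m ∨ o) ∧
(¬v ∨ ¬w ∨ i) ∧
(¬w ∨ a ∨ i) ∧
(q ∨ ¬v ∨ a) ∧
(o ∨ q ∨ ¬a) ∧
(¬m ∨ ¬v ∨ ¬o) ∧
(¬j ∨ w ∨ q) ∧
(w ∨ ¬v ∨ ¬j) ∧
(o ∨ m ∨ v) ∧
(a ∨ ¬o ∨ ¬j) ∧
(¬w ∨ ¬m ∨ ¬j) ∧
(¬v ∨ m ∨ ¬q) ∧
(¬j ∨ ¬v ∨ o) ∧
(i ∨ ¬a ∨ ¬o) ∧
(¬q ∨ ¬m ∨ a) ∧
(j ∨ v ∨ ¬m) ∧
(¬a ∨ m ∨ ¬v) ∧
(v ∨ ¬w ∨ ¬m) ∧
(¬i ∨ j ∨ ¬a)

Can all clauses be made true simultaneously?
No

No, the formula is not satisfiable.

No assignment of truth values to the variables can make all 48 clauses true simultaneously.

The formula is UNSAT (unsatisfiable).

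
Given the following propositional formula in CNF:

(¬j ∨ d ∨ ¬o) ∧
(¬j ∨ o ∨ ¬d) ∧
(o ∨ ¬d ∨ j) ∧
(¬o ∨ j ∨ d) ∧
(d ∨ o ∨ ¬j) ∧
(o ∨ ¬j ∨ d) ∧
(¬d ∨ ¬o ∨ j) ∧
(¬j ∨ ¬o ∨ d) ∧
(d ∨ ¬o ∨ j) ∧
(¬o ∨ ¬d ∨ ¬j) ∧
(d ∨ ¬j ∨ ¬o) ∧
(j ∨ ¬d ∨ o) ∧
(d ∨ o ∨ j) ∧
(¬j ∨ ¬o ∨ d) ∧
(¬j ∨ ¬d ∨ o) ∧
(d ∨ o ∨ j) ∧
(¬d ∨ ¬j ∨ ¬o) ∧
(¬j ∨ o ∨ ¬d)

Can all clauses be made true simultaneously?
No

No, the formula is not satisfiable.

No assignment of truth values to the variables can make all 18 clauses true simultaneously.

The formula is UNSAT (unsatisfiable).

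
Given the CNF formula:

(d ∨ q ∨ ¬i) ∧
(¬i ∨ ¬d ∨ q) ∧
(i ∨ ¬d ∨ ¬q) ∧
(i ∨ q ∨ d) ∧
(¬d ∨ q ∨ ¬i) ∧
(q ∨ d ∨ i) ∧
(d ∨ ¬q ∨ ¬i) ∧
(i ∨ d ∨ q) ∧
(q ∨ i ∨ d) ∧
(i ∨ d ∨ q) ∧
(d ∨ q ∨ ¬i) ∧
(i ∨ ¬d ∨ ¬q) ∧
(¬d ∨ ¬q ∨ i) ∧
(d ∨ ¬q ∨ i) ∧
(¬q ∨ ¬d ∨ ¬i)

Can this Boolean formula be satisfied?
Yes

Yes, the formula is satisfiable.

One satisfying assignment is: d=True, i=False, q=False

Verification: With this assignment, all 15 clauses evaluate to true.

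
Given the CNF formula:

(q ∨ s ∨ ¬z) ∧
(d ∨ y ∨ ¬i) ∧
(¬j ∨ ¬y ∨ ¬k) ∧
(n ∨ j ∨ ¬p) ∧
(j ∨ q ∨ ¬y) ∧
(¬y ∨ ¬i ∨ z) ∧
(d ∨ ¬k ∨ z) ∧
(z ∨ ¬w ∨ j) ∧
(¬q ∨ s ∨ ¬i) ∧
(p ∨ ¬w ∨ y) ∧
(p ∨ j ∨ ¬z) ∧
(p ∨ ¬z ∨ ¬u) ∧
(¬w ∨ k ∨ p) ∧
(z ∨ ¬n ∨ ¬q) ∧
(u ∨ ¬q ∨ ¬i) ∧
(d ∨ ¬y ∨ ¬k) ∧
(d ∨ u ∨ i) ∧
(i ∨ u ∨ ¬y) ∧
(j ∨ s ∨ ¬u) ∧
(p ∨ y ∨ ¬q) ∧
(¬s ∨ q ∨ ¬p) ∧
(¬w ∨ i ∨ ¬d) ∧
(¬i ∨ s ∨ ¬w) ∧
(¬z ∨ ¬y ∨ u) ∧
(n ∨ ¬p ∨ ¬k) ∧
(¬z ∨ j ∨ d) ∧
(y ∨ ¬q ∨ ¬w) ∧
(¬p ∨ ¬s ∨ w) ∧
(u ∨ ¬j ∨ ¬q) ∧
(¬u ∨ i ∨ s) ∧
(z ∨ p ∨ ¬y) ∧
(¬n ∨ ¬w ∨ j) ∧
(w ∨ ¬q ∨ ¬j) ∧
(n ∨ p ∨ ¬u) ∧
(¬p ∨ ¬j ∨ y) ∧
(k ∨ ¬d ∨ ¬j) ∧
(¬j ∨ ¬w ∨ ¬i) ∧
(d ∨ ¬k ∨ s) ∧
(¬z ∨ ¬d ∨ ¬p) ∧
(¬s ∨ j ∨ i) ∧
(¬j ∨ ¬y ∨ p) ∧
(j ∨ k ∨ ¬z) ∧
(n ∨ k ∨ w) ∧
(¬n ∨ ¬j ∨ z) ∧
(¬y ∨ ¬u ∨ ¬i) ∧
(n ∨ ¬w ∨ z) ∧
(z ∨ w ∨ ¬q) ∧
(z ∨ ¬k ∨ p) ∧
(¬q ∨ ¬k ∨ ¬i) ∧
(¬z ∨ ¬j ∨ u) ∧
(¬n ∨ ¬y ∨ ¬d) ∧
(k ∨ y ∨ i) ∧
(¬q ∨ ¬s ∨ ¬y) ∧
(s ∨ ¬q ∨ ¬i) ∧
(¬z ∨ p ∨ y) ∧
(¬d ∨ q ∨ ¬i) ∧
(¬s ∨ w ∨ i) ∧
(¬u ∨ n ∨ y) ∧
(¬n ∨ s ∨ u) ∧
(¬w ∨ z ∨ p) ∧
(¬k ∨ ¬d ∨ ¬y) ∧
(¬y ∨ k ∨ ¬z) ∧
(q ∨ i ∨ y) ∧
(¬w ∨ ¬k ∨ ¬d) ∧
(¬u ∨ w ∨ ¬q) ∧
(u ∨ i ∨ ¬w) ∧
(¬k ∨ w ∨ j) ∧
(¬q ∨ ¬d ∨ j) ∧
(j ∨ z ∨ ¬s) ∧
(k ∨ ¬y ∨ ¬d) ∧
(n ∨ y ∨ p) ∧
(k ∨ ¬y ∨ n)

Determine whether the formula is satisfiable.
No

No, the formula is not satisfiable.

No assignment of truth values to the variables can make all 72 clauses true simultaneously.

The formula is UNSAT (unsatisfiable).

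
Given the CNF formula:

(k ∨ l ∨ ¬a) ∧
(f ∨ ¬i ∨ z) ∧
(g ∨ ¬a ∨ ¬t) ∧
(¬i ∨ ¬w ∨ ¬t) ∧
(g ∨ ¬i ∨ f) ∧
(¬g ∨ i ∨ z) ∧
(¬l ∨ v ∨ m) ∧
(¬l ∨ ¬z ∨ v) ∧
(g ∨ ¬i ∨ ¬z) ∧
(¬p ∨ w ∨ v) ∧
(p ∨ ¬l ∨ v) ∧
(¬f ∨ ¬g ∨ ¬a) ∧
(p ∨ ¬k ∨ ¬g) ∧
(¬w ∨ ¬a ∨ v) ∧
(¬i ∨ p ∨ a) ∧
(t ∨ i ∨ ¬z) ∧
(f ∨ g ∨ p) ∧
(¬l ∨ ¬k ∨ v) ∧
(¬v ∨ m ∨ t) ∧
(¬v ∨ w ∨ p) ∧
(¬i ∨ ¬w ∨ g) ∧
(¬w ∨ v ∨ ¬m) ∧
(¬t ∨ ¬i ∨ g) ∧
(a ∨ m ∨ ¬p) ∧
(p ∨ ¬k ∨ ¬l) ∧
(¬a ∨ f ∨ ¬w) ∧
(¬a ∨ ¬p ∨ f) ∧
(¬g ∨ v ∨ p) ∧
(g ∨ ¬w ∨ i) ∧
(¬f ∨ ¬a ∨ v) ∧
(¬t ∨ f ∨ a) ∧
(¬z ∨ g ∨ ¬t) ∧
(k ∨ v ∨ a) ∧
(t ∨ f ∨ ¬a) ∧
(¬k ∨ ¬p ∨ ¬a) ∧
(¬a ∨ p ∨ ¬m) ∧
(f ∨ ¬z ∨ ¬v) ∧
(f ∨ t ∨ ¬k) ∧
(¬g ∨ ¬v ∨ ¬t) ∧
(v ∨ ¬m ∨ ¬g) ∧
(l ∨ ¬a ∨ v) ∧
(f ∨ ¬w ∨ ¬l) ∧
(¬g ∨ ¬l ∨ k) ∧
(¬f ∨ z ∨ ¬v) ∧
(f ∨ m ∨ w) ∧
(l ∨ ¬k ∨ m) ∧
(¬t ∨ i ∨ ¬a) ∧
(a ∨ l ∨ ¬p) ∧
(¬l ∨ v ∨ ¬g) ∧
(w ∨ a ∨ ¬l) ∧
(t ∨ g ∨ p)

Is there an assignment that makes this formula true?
Yes

Yes, the formula is satisfiable.

One satisfying assignment is: k=True, w=False, f=True, v=False, z=False, g=False, i=False, m=True, p=False, a=False, l=False, t=True

Verification: With this assignment, all 51 clauses evaluate to true.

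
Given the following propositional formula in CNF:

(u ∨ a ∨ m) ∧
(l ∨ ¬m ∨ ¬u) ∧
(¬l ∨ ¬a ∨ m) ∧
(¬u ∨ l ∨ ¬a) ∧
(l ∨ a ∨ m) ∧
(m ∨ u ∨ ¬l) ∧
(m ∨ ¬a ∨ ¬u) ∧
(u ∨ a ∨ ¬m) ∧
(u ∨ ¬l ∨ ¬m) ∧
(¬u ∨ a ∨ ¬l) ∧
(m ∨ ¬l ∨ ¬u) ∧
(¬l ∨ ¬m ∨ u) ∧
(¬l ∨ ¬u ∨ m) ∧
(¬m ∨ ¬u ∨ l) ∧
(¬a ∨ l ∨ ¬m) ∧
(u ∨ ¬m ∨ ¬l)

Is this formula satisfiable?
Yes

Yes, the formula is satisfiable.

One satisfying assignment is: a=True, m=False, u=False, l=False

Verification: With this assignment, all 16 clauses evaluate to true.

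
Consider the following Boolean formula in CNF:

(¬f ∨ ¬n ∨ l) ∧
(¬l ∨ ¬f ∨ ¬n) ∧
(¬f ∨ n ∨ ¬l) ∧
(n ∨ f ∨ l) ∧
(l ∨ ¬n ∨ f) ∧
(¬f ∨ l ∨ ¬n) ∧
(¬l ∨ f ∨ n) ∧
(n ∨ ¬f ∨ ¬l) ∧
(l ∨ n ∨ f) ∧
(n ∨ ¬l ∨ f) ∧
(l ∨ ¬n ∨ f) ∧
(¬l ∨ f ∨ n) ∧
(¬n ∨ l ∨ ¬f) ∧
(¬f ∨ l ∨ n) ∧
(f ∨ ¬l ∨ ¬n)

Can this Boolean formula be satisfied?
No

No, the formula is not satisfiable.

No assignment of truth values to the variables can make all 15 clauses true simultaneously.

The formula is UNSAT (unsatisfiable).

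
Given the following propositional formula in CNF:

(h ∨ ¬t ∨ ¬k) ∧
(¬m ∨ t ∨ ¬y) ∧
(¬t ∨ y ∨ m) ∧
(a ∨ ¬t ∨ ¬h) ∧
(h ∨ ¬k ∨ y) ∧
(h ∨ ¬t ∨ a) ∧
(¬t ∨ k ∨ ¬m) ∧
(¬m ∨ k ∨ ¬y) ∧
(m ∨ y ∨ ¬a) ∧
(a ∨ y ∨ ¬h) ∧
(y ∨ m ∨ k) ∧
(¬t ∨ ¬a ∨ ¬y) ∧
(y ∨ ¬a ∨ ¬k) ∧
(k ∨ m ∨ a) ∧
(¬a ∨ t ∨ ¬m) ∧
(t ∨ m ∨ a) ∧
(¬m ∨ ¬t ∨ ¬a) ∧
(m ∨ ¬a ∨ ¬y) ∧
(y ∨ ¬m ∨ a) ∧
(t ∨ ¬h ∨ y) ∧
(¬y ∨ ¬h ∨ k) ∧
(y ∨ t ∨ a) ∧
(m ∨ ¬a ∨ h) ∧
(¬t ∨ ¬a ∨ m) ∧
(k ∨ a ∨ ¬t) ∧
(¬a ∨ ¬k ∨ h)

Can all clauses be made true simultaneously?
No

No, the formula is not satisfiable.

No assignment of truth values to the variables can make all 26 clauses true simultaneously.

The formula is UNSAT (unsatisfiable).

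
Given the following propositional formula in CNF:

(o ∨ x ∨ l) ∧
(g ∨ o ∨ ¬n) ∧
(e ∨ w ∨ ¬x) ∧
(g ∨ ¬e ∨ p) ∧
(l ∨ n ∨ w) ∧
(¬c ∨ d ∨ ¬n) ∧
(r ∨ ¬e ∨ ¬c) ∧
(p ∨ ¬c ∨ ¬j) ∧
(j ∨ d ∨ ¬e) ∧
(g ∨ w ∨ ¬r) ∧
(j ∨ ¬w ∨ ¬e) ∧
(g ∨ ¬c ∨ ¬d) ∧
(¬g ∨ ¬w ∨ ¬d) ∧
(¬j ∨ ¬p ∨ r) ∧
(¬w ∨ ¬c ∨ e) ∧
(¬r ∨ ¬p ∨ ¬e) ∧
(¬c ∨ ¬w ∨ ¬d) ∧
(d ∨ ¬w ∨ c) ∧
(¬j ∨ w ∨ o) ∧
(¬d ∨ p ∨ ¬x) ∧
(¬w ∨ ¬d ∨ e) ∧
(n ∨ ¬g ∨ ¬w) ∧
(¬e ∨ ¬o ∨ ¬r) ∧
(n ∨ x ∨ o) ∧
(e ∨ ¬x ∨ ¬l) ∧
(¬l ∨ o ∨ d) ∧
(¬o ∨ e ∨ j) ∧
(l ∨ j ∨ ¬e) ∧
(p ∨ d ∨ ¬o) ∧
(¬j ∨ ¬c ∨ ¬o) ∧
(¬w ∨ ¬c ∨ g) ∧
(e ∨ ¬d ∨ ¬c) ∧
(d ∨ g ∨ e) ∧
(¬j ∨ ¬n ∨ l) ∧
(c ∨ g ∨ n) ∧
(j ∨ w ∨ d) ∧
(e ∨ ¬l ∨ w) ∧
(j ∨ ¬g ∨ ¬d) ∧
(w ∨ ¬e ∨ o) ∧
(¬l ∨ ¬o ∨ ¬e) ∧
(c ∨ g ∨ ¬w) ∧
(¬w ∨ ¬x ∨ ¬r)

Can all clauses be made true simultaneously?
No

No, the formula is not satisfiable.

No assignment of truth values to the variables can make all 42 clauses true simultaneously.

The formula is UNSAT (unsatisfiable).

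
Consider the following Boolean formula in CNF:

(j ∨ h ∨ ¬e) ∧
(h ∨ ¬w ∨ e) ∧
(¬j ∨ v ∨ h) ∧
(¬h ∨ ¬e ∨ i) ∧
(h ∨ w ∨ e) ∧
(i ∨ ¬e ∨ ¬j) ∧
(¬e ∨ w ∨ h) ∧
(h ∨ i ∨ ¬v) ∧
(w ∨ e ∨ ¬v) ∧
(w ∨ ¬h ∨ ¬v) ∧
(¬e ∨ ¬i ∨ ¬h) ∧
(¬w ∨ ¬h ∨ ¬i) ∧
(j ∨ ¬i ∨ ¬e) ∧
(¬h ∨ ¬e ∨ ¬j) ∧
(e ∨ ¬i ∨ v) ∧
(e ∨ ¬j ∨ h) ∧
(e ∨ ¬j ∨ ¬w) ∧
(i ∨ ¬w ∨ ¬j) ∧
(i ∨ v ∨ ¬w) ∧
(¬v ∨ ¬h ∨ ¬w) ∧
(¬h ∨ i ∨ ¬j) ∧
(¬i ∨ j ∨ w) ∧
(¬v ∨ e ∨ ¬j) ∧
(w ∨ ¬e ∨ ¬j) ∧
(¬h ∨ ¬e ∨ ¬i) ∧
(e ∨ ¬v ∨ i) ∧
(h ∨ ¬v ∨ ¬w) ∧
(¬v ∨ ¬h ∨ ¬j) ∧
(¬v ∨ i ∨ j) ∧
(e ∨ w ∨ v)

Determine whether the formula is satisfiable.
No

No, the formula is not satisfiable.

No assignment of truth values to the variables can make all 30 clauses true simultaneously.

The formula is UNSAT (unsatisfiable).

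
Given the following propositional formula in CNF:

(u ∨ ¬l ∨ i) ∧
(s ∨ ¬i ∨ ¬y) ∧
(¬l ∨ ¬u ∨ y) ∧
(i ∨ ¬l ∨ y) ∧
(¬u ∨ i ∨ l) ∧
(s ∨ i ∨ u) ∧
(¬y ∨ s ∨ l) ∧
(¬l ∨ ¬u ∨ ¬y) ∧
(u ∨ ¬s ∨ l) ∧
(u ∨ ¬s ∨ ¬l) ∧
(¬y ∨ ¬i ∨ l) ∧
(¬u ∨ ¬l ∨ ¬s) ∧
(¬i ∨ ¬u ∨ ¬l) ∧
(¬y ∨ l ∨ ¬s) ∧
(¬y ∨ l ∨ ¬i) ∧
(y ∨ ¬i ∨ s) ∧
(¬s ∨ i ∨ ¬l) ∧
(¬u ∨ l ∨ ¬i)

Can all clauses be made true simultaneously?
No

No, the formula is not satisfiable.

No assignment of truth values to the variables can make all 18 clauses true simultaneously.

The formula is UNSAT (unsatisfiable).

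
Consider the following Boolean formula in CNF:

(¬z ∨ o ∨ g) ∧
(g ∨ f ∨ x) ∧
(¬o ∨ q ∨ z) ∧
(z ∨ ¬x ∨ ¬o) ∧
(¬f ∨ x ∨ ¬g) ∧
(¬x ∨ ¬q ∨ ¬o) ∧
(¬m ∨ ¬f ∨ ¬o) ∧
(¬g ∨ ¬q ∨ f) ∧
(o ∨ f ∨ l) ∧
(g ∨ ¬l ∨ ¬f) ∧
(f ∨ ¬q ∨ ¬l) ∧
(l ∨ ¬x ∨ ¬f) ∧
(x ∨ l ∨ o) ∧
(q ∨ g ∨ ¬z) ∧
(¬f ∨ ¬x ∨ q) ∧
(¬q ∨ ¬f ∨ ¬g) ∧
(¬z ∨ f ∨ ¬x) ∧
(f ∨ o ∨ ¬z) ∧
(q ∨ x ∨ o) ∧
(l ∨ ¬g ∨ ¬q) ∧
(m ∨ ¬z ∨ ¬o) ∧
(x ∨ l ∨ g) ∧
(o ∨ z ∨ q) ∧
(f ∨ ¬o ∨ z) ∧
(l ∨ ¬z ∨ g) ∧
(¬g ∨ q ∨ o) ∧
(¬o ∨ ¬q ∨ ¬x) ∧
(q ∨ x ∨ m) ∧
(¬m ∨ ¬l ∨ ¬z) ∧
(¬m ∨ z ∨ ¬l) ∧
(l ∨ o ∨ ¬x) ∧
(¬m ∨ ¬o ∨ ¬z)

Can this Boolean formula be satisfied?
No

No, the formula is not satisfiable.

No assignment of truth values to the variables can make all 32 clauses true simultaneously.

The formula is UNSAT (unsatisfiable).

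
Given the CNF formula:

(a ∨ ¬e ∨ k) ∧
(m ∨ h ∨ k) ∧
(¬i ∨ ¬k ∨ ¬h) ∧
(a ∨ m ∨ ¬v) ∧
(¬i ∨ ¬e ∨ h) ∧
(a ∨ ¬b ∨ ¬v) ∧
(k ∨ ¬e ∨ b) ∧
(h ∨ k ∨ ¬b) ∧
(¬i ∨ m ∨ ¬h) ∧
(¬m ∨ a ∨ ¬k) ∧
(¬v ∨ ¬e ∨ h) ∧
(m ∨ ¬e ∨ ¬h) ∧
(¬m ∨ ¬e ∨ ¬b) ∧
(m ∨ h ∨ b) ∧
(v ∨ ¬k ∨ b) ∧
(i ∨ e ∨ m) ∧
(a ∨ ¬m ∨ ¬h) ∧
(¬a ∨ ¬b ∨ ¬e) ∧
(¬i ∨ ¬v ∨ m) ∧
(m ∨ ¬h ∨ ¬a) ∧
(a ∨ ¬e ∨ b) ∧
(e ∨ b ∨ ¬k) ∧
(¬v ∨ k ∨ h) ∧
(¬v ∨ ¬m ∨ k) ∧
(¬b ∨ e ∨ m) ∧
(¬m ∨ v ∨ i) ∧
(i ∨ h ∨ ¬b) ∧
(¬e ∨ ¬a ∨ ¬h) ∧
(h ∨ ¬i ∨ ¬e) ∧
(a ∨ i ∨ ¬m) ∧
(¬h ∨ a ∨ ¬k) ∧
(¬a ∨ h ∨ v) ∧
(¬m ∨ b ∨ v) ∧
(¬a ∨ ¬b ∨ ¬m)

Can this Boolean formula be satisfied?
No

No, the formula is not satisfiable.

No assignment of truth values to the variables can make all 34 clauses true simultaneously.

The formula is UNSAT (unsatisfiable).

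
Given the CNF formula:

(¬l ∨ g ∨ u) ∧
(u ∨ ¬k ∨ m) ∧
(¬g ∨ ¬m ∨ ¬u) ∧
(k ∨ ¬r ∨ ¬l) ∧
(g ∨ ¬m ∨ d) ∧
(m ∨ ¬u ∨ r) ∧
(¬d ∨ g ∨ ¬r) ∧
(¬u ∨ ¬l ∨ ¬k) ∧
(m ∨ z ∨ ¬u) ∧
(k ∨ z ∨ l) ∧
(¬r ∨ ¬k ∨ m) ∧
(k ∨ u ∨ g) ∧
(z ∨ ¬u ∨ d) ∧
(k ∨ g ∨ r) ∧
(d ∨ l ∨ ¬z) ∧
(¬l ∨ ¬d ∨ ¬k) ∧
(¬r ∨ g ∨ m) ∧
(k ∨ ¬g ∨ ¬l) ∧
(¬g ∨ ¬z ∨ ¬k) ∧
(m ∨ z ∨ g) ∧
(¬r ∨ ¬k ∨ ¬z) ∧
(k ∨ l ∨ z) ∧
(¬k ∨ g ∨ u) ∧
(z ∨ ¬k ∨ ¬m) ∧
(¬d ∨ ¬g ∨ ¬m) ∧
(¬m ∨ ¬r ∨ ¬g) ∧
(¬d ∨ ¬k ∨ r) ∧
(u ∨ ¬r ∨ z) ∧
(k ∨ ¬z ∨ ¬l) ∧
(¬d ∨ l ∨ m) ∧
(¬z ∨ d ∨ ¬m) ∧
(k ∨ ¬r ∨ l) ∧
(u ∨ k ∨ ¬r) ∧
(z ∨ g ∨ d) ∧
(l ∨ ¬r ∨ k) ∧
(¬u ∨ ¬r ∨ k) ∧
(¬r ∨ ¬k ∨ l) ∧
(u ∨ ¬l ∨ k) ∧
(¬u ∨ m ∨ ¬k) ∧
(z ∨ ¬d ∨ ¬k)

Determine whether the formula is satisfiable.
No

No, the formula is not satisfiable.

No assignment of truth values to the variables can make all 40 clauses true simultaneously.

The formula is UNSAT (unsatisfiable).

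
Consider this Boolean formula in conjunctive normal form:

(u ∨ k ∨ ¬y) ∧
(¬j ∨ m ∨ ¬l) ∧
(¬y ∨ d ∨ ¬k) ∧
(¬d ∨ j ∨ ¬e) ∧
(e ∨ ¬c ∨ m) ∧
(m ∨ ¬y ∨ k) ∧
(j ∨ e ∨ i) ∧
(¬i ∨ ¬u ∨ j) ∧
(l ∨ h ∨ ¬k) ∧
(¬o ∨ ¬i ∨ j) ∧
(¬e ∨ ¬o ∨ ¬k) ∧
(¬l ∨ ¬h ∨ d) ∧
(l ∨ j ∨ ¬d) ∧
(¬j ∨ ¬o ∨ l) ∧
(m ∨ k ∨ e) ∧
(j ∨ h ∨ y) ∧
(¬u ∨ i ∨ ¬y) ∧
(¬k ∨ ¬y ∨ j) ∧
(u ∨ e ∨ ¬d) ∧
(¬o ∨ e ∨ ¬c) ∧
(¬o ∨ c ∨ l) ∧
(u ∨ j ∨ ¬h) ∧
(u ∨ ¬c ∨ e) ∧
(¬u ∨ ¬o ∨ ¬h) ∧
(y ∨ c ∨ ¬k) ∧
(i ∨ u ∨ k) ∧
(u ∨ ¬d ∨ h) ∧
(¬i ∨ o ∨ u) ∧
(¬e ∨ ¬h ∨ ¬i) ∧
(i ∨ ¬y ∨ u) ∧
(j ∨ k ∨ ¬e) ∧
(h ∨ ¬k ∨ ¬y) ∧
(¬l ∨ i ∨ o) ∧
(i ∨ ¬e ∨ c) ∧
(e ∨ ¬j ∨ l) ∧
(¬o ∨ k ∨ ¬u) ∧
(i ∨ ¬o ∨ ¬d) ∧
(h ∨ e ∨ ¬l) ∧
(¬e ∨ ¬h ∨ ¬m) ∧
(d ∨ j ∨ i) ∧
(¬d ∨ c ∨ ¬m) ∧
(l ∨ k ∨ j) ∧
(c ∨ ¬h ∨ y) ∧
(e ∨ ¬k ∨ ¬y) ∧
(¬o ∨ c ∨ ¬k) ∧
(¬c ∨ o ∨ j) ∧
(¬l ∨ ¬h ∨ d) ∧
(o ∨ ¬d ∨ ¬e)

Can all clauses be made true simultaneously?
Yes

Yes, the formula is satisfiable.

One satisfying assignment is: l=False, o=False, h=False, d=False, c=True, j=True, e=True, u=True, k=False, m=False, i=False, y=False

Verification: With this assignment, all 48 clauses evaluate to true.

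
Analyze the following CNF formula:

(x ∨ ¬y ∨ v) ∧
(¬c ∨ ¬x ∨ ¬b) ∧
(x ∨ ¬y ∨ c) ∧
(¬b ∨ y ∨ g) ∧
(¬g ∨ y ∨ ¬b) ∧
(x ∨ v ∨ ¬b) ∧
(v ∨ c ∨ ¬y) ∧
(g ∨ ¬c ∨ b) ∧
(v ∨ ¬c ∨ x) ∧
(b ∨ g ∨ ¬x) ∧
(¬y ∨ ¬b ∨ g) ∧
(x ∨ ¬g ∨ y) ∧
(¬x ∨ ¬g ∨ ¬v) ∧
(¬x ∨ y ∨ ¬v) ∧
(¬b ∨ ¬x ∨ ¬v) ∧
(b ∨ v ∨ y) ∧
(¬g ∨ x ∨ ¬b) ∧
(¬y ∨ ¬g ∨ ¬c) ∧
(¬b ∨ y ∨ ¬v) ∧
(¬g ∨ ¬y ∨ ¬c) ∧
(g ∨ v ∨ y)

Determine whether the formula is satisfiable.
Yes

Yes, the formula is satisfiable.

One satisfying assignment is: y=False, x=False, c=False, v=True, b=False, g=False

Verification: With this assignment, all 21 clauses evaluate to true.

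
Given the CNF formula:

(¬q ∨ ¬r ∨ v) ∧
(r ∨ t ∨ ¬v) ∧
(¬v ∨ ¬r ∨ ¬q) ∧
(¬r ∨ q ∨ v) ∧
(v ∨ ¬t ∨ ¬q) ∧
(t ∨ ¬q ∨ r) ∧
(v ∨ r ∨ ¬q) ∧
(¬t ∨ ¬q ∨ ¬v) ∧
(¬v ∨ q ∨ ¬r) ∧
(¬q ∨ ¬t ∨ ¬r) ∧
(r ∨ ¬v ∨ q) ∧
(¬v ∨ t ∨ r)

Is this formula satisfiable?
Yes

Yes, the formula is satisfiable.

One satisfying assignment is: q=False, r=False, v=False, t=False

Verification: With this assignment, all 12 clauses evaluate to true.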